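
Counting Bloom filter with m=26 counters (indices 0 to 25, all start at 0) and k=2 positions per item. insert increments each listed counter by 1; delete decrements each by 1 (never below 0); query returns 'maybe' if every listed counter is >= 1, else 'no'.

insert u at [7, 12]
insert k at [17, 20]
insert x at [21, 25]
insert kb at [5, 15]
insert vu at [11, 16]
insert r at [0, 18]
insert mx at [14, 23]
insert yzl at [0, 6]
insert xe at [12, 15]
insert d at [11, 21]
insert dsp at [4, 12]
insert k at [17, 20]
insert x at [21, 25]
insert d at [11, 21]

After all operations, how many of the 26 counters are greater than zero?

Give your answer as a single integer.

Step 1: insert u at [7, 12] -> counters=[0,0,0,0,0,0,0,1,0,0,0,0,1,0,0,0,0,0,0,0,0,0,0,0,0,0]
Step 2: insert k at [17, 20] -> counters=[0,0,0,0,0,0,0,1,0,0,0,0,1,0,0,0,0,1,0,0,1,0,0,0,0,0]
Step 3: insert x at [21, 25] -> counters=[0,0,0,0,0,0,0,1,0,0,0,0,1,0,0,0,0,1,0,0,1,1,0,0,0,1]
Step 4: insert kb at [5, 15] -> counters=[0,0,0,0,0,1,0,1,0,0,0,0,1,0,0,1,0,1,0,0,1,1,0,0,0,1]
Step 5: insert vu at [11, 16] -> counters=[0,0,0,0,0,1,0,1,0,0,0,1,1,0,0,1,1,1,0,0,1,1,0,0,0,1]
Step 6: insert r at [0, 18] -> counters=[1,0,0,0,0,1,0,1,0,0,0,1,1,0,0,1,1,1,1,0,1,1,0,0,0,1]
Step 7: insert mx at [14, 23] -> counters=[1,0,0,0,0,1,0,1,0,0,0,1,1,0,1,1,1,1,1,0,1,1,0,1,0,1]
Step 8: insert yzl at [0, 6] -> counters=[2,0,0,0,0,1,1,1,0,0,0,1,1,0,1,1,1,1,1,0,1,1,0,1,0,1]
Step 9: insert xe at [12, 15] -> counters=[2,0,0,0,0,1,1,1,0,0,0,1,2,0,1,2,1,1,1,0,1,1,0,1,0,1]
Step 10: insert d at [11, 21] -> counters=[2,0,0,0,0,1,1,1,0,0,0,2,2,0,1,2,1,1,1,0,1,2,0,1,0,1]
Step 11: insert dsp at [4, 12] -> counters=[2,0,0,0,1,1,1,1,0,0,0,2,3,0,1,2,1,1,1,0,1,2,0,1,0,1]
Step 12: insert k at [17, 20] -> counters=[2,0,0,0,1,1,1,1,0,0,0,2,3,0,1,2,1,2,1,0,2,2,0,1,0,1]
Step 13: insert x at [21, 25] -> counters=[2,0,0,0,1,1,1,1,0,0,0,2,3,0,1,2,1,2,1,0,2,3,0,1,0,2]
Step 14: insert d at [11, 21] -> counters=[2,0,0,0,1,1,1,1,0,0,0,3,3,0,1,2,1,2,1,0,2,4,0,1,0,2]
Final counters=[2,0,0,0,1,1,1,1,0,0,0,3,3,0,1,2,1,2,1,0,2,4,0,1,0,2] -> 16 nonzero

Answer: 16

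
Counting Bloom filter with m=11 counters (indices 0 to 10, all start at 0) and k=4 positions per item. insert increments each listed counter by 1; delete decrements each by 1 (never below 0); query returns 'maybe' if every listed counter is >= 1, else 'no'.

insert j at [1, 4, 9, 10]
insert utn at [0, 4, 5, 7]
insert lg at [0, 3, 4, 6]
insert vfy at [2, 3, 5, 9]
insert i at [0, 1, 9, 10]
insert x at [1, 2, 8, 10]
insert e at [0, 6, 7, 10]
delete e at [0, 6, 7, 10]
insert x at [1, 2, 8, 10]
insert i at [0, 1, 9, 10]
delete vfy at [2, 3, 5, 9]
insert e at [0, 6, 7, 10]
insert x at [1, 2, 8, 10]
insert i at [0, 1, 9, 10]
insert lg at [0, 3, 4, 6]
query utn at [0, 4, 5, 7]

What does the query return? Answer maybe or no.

Step 1: insert j at [1, 4, 9, 10] -> counters=[0,1,0,0,1,0,0,0,0,1,1]
Step 2: insert utn at [0, 4, 5, 7] -> counters=[1,1,0,0,2,1,0,1,0,1,1]
Step 3: insert lg at [0, 3, 4, 6] -> counters=[2,1,0,1,3,1,1,1,0,1,1]
Step 4: insert vfy at [2, 3, 5, 9] -> counters=[2,1,1,2,3,2,1,1,0,2,1]
Step 5: insert i at [0, 1, 9, 10] -> counters=[3,2,1,2,3,2,1,1,0,3,2]
Step 6: insert x at [1, 2, 8, 10] -> counters=[3,3,2,2,3,2,1,1,1,3,3]
Step 7: insert e at [0, 6, 7, 10] -> counters=[4,3,2,2,3,2,2,2,1,3,4]
Step 8: delete e at [0, 6, 7, 10] -> counters=[3,3,2,2,3,2,1,1,1,3,3]
Step 9: insert x at [1, 2, 8, 10] -> counters=[3,4,3,2,3,2,1,1,2,3,4]
Step 10: insert i at [0, 1, 9, 10] -> counters=[4,5,3,2,3,2,1,1,2,4,5]
Step 11: delete vfy at [2, 3, 5, 9] -> counters=[4,5,2,1,3,1,1,1,2,3,5]
Step 12: insert e at [0, 6, 7, 10] -> counters=[5,5,2,1,3,1,2,2,2,3,6]
Step 13: insert x at [1, 2, 8, 10] -> counters=[5,6,3,1,3,1,2,2,3,3,7]
Step 14: insert i at [0, 1, 9, 10] -> counters=[6,7,3,1,3,1,2,2,3,4,8]
Step 15: insert lg at [0, 3, 4, 6] -> counters=[7,7,3,2,4,1,3,2,3,4,8]
Query utn: check counters[0]=7 counters[4]=4 counters[5]=1 counters[7]=2 -> maybe

Answer: maybe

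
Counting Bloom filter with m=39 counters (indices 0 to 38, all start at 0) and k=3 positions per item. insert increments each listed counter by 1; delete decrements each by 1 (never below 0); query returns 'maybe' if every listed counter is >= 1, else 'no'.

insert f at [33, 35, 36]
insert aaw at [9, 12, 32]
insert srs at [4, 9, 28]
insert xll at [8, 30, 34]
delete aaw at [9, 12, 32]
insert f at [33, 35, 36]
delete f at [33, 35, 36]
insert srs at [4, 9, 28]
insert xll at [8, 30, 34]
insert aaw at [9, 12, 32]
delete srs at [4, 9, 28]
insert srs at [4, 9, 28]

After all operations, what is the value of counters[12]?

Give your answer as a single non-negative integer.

Answer: 1

Derivation:
Step 1: insert f at [33, 35, 36] -> counters=[0,0,0,0,0,0,0,0,0,0,0,0,0,0,0,0,0,0,0,0,0,0,0,0,0,0,0,0,0,0,0,0,0,1,0,1,1,0,0]
Step 2: insert aaw at [9, 12, 32] -> counters=[0,0,0,0,0,0,0,0,0,1,0,0,1,0,0,0,0,0,0,0,0,0,0,0,0,0,0,0,0,0,0,0,1,1,0,1,1,0,0]
Step 3: insert srs at [4, 9, 28] -> counters=[0,0,0,0,1,0,0,0,0,2,0,0,1,0,0,0,0,0,0,0,0,0,0,0,0,0,0,0,1,0,0,0,1,1,0,1,1,0,0]
Step 4: insert xll at [8, 30, 34] -> counters=[0,0,0,0,1,0,0,0,1,2,0,0,1,0,0,0,0,0,0,0,0,0,0,0,0,0,0,0,1,0,1,0,1,1,1,1,1,0,0]
Step 5: delete aaw at [9, 12, 32] -> counters=[0,0,0,0,1,0,0,0,1,1,0,0,0,0,0,0,0,0,0,0,0,0,0,0,0,0,0,0,1,0,1,0,0,1,1,1,1,0,0]
Step 6: insert f at [33, 35, 36] -> counters=[0,0,0,0,1,0,0,0,1,1,0,0,0,0,0,0,0,0,0,0,0,0,0,0,0,0,0,0,1,0,1,0,0,2,1,2,2,0,0]
Step 7: delete f at [33, 35, 36] -> counters=[0,0,0,0,1,0,0,0,1,1,0,0,0,0,0,0,0,0,0,0,0,0,0,0,0,0,0,0,1,0,1,0,0,1,1,1,1,0,0]
Step 8: insert srs at [4, 9, 28] -> counters=[0,0,0,0,2,0,0,0,1,2,0,0,0,0,0,0,0,0,0,0,0,0,0,0,0,0,0,0,2,0,1,0,0,1,1,1,1,0,0]
Step 9: insert xll at [8, 30, 34] -> counters=[0,0,0,0,2,0,0,0,2,2,0,0,0,0,0,0,0,0,0,0,0,0,0,0,0,0,0,0,2,0,2,0,0,1,2,1,1,0,0]
Step 10: insert aaw at [9, 12, 32] -> counters=[0,0,0,0,2,0,0,0,2,3,0,0,1,0,0,0,0,0,0,0,0,0,0,0,0,0,0,0,2,0,2,0,1,1,2,1,1,0,0]
Step 11: delete srs at [4, 9, 28] -> counters=[0,0,0,0,1,0,0,0,2,2,0,0,1,0,0,0,0,0,0,0,0,0,0,0,0,0,0,0,1,0,2,0,1,1,2,1,1,0,0]
Step 12: insert srs at [4, 9, 28] -> counters=[0,0,0,0,2,0,0,0,2,3,0,0,1,0,0,0,0,0,0,0,0,0,0,0,0,0,0,0,2,0,2,0,1,1,2,1,1,0,0]
Final counters=[0,0,0,0,2,0,0,0,2,3,0,0,1,0,0,0,0,0,0,0,0,0,0,0,0,0,0,0,2,0,2,0,1,1,2,1,1,0,0] -> counters[12]=1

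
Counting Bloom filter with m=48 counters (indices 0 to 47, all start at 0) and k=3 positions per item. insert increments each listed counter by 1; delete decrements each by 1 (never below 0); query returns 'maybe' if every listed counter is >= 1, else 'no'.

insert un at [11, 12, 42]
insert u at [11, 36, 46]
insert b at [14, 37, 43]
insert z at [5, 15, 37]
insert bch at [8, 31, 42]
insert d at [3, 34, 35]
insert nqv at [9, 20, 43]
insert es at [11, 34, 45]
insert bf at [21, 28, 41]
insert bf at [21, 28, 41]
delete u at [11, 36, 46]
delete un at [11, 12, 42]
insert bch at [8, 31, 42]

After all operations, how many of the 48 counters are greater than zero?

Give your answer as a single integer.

Step 1: insert un at [11, 12, 42] -> counters=[0,0,0,0,0,0,0,0,0,0,0,1,1,0,0,0,0,0,0,0,0,0,0,0,0,0,0,0,0,0,0,0,0,0,0,0,0,0,0,0,0,0,1,0,0,0,0,0]
Step 2: insert u at [11, 36, 46] -> counters=[0,0,0,0,0,0,0,0,0,0,0,2,1,0,0,0,0,0,0,0,0,0,0,0,0,0,0,0,0,0,0,0,0,0,0,0,1,0,0,0,0,0,1,0,0,0,1,0]
Step 3: insert b at [14, 37, 43] -> counters=[0,0,0,0,0,0,0,0,0,0,0,2,1,0,1,0,0,0,0,0,0,0,0,0,0,0,0,0,0,0,0,0,0,0,0,0,1,1,0,0,0,0,1,1,0,0,1,0]
Step 4: insert z at [5, 15, 37] -> counters=[0,0,0,0,0,1,0,0,0,0,0,2,1,0,1,1,0,0,0,0,0,0,0,0,0,0,0,0,0,0,0,0,0,0,0,0,1,2,0,0,0,0,1,1,0,0,1,0]
Step 5: insert bch at [8, 31, 42] -> counters=[0,0,0,0,0,1,0,0,1,0,0,2,1,0,1,1,0,0,0,0,0,0,0,0,0,0,0,0,0,0,0,1,0,0,0,0,1,2,0,0,0,0,2,1,0,0,1,0]
Step 6: insert d at [3, 34, 35] -> counters=[0,0,0,1,0,1,0,0,1,0,0,2,1,0,1,1,0,0,0,0,0,0,0,0,0,0,0,0,0,0,0,1,0,0,1,1,1,2,0,0,0,0,2,1,0,0,1,0]
Step 7: insert nqv at [9, 20, 43] -> counters=[0,0,0,1,0,1,0,0,1,1,0,2,1,0,1,1,0,0,0,0,1,0,0,0,0,0,0,0,0,0,0,1,0,0,1,1,1,2,0,0,0,0,2,2,0,0,1,0]
Step 8: insert es at [11, 34, 45] -> counters=[0,0,0,1,0,1,0,0,1,1,0,3,1,0,1,1,0,0,0,0,1,0,0,0,0,0,0,0,0,0,0,1,0,0,2,1,1,2,0,0,0,0,2,2,0,1,1,0]
Step 9: insert bf at [21, 28, 41] -> counters=[0,0,0,1,0,1,0,0,1,1,0,3,1,0,1,1,0,0,0,0,1,1,0,0,0,0,0,0,1,0,0,1,0,0,2,1,1,2,0,0,0,1,2,2,0,1,1,0]
Step 10: insert bf at [21, 28, 41] -> counters=[0,0,0,1,0,1,0,0,1,1,0,3,1,0,1,1,0,0,0,0,1,2,0,0,0,0,0,0,2,0,0,1,0,0,2,1,1,2,0,0,0,2,2,2,0,1,1,0]
Step 11: delete u at [11, 36, 46] -> counters=[0,0,0,1,0,1,0,0,1,1,0,2,1,0,1,1,0,0,0,0,1,2,0,0,0,0,0,0,2,0,0,1,0,0,2,1,0,2,0,0,0,2,2,2,0,1,0,0]
Step 12: delete un at [11, 12, 42] -> counters=[0,0,0,1,0,1,0,0,1,1,0,1,0,0,1,1,0,0,0,0,1,2,0,0,0,0,0,0,2,0,0,1,0,0,2,1,0,2,0,0,0,2,1,2,0,1,0,0]
Step 13: insert bch at [8, 31, 42] -> counters=[0,0,0,1,0,1,0,0,2,1,0,1,0,0,1,1,0,0,0,0,1,2,0,0,0,0,0,0,2,0,0,2,0,0,2,1,0,2,0,0,0,2,2,2,0,1,0,0]
Final counters=[0,0,0,1,0,1,0,0,2,1,0,1,0,0,1,1,0,0,0,0,1,2,0,0,0,0,0,0,2,0,0,2,0,0,2,1,0,2,0,0,0,2,2,2,0,1,0,0] -> 18 nonzero

Answer: 18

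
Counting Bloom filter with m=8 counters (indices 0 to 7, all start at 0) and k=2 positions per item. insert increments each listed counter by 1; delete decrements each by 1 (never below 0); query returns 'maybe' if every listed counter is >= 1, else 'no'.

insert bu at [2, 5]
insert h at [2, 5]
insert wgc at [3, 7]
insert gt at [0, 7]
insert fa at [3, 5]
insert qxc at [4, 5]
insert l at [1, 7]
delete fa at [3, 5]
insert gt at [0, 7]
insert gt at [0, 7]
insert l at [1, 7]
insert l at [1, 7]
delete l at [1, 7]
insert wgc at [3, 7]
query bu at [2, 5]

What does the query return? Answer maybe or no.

Answer: maybe

Derivation:
Step 1: insert bu at [2, 5] -> counters=[0,0,1,0,0,1,0,0]
Step 2: insert h at [2, 5] -> counters=[0,0,2,0,0,2,0,0]
Step 3: insert wgc at [3, 7] -> counters=[0,0,2,1,0,2,0,1]
Step 4: insert gt at [0, 7] -> counters=[1,0,2,1,0,2,0,2]
Step 5: insert fa at [3, 5] -> counters=[1,0,2,2,0,3,0,2]
Step 6: insert qxc at [4, 5] -> counters=[1,0,2,2,1,4,0,2]
Step 7: insert l at [1, 7] -> counters=[1,1,2,2,1,4,0,3]
Step 8: delete fa at [3, 5] -> counters=[1,1,2,1,1,3,0,3]
Step 9: insert gt at [0, 7] -> counters=[2,1,2,1,1,3,0,4]
Step 10: insert gt at [0, 7] -> counters=[3,1,2,1,1,3,0,5]
Step 11: insert l at [1, 7] -> counters=[3,2,2,1,1,3,0,6]
Step 12: insert l at [1, 7] -> counters=[3,3,2,1,1,3,0,7]
Step 13: delete l at [1, 7] -> counters=[3,2,2,1,1,3,0,6]
Step 14: insert wgc at [3, 7] -> counters=[3,2,2,2,1,3,0,7]
Query bu: check counters[2]=2 counters[5]=3 -> maybe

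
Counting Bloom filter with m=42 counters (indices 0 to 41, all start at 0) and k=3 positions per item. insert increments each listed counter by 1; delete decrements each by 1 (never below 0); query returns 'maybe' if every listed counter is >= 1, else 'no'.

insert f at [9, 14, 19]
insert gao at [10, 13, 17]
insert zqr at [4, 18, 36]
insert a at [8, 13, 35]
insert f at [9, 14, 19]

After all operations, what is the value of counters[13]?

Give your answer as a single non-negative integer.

Answer: 2

Derivation:
Step 1: insert f at [9, 14, 19] -> counters=[0,0,0,0,0,0,0,0,0,1,0,0,0,0,1,0,0,0,0,1,0,0,0,0,0,0,0,0,0,0,0,0,0,0,0,0,0,0,0,0,0,0]
Step 2: insert gao at [10, 13, 17] -> counters=[0,0,0,0,0,0,0,0,0,1,1,0,0,1,1,0,0,1,0,1,0,0,0,0,0,0,0,0,0,0,0,0,0,0,0,0,0,0,0,0,0,0]
Step 3: insert zqr at [4, 18, 36] -> counters=[0,0,0,0,1,0,0,0,0,1,1,0,0,1,1,0,0,1,1,1,0,0,0,0,0,0,0,0,0,0,0,0,0,0,0,0,1,0,0,0,0,0]
Step 4: insert a at [8, 13, 35] -> counters=[0,0,0,0,1,0,0,0,1,1,1,0,0,2,1,0,0,1,1,1,0,0,0,0,0,0,0,0,0,0,0,0,0,0,0,1,1,0,0,0,0,0]
Step 5: insert f at [9, 14, 19] -> counters=[0,0,0,0,1,0,0,0,1,2,1,0,0,2,2,0,0,1,1,2,0,0,0,0,0,0,0,0,0,0,0,0,0,0,0,1,1,0,0,0,0,0]
Final counters=[0,0,0,0,1,0,0,0,1,2,1,0,0,2,2,0,0,1,1,2,0,0,0,0,0,0,0,0,0,0,0,0,0,0,0,1,1,0,0,0,0,0] -> counters[13]=2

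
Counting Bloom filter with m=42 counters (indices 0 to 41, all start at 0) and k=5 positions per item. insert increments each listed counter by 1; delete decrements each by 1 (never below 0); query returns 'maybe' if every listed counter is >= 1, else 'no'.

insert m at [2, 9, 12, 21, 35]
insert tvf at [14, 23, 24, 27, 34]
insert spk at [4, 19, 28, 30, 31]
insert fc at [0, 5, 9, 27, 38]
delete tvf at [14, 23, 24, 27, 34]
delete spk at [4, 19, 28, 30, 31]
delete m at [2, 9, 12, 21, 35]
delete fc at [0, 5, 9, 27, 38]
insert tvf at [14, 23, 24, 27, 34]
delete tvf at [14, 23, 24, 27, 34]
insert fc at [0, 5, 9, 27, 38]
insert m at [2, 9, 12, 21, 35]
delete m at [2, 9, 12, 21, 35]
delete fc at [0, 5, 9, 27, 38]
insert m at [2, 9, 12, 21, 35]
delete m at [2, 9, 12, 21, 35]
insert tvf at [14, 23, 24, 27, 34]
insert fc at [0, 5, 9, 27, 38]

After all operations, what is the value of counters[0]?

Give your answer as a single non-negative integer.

Answer: 1

Derivation:
Step 1: insert m at [2, 9, 12, 21, 35] -> counters=[0,0,1,0,0,0,0,0,0,1,0,0,1,0,0,0,0,0,0,0,0,1,0,0,0,0,0,0,0,0,0,0,0,0,0,1,0,0,0,0,0,0]
Step 2: insert tvf at [14, 23, 24, 27, 34] -> counters=[0,0,1,0,0,0,0,0,0,1,0,0,1,0,1,0,0,0,0,0,0,1,0,1,1,0,0,1,0,0,0,0,0,0,1,1,0,0,0,0,0,0]
Step 3: insert spk at [4, 19, 28, 30, 31] -> counters=[0,0,1,0,1,0,0,0,0,1,0,0,1,0,1,0,0,0,0,1,0,1,0,1,1,0,0,1,1,0,1,1,0,0,1,1,0,0,0,0,0,0]
Step 4: insert fc at [0, 5, 9, 27, 38] -> counters=[1,0,1,0,1,1,0,0,0,2,0,0,1,0,1,0,0,0,0,1,0,1,0,1,1,0,0,2,1,0,1,1,0,0,1,1,0,0,1,0,0,0]
Step 5: delete tvf at [14, 23, 24, 27, 34] -> counters=[1,0,1,0,1,1,0,0,0,2,0,0,1,0,0,0,0,0,0,1,0,1,0,0,0,0,0,1,1,0,1,1,0,0,0,1,0,0,1,0,0,0]
Step 6: delete spk at [4, 19, 28, 30, 31] -> counters=[1,0,1,0,0,1,0,0,0,2,0,0,1,0,0,0,0,0,0,0,0,1,0,0,0,0,0,1,0,0,0,0,0,0,0,1,0,0,1,0,0,0]
Step 7: delete m at [2, 9, 12, 21, 35] -> counters=[1,0,0,0,0,1,0,0,0,1,0,0,0,0,0,0,0,0,0,0,0,0,0,0,0,0,0,1,0,0,0,0,0,0,0,0,0,0,1,0,0,0]
Step 8: delete fc at [0, 5, 9, 27, 38] -> counters=[0,0,0,0,0,0,0,0,0,0,0,0,0,0,0,0,0,0,0,0,0,0,0,0,0,0,0,0,0,0,0,0,0,0,0,0,0,0,0,0,0,0]
Step 9: insert tvf at [14, 23, 24, 27, 34] -> counters=[0,0,0,0,0,0,0,0,0,0,0,0,0,0,1,0,0,0,0,0,0,0,0,1,1,0,0,1,0,0,0,0,0,0,1,0,0,0,0,0,0,0]
Step 10: delete tvf at [14, 23, 24, 27, 34] -> counters=[0,0,0,0,0,0,0,0,0,0,0,0,0,0,0,0,0,0,0,0,0,0,0,0,0,0,0,0,0,0,0,0,0,0,0,0,0,0,0,0,0,0]
Step 11: insert fc at [0, 5, 9, 27, 38] -> counters=[1,0,0,0,0,1,0,0,0,1,0,0,0,0,0,0,0,0,0,0,0,0,0,0,0,0,0,1,0,0,0,0,0,0,0,0,0,0,1,0,0,0]
Step 12: insert m at [2, 9, 12, 21, 35] -> counters=[1,0,1,0,0,1,0,0,0,2,0,0,1,0,0,0,0,0,0,0,0,1,0,0,0,0,0,1,0,0,0,0,0,0,0,1,0,0,1,0,0,0]
Step 13: delete m at [2, 9, 12, 21, 35] -> counters=[1,0,0,0,0,1,0,0,0,1,0,0,0,0,0,0,0,0,0,0,0,0,0,0,0,0,0,1,0,0,0,0,0,0,0,0,0,0,1,0,0,0]
Step 14: delete fc at [0, 5, 9, 27, 38] -> counters=[0,0,0,0,0,0,0,0,0,0,0,0,0,0,0,0,0,0,0,0,0,0,0,0,0,0,0,0,0,0,0,0,0,0,0,0,0,0,0,0,0,0]
Step 15: insert m at [2, 9, 12, 21, 35] -> counters=[0,0,1,0,0,0,0,0,0,1,0,0,1,0,0,0,0,0,0,0,0,1,0,0,0,0,0,0,0,0,0,0,0,0,0,1,0,0,0,0,0,0]
Step 16: delete m at [2, 9, 12, 21, 35] -> counters=[0,0,0,0,0,0,0,0,0,0,0,0,0,0,0,0,0,0,0,0,0,0,0,0,0,0,0,0,0,0,0,0,0,0,0,0,0,0,0,0,0,0]
Step 17: insert tvf at [14, 23, 24, 27, 34] -> counters=[0,0,0,0,0,0,0,0,0,0,0,0,0,0,1,0,0,0,0,0,0,0,0,1,1,0,0,1,0,0,0,0,0,0,1,0,0,0,0,0,0,0]
Step 18: insert fc at [0, 5, 9, 27, 38] -> counters=[1,0,0,0,0,1,0,0,0,1,0,0,0,0,1,0,0,0,0,0,0,0,0,1,1,0,0,2,0,0,0,0,0,0,1,0,0,0,1,0,0,0]
Final counters=[1,0,0,0,0,1,0,0,0,1,0,0,0,0,1,0,0,0,0,0,0,0,0,1,1,0,0,2,0,0,0,0,0,0,1,0,0,0,1,0,0,0] -> counters[0]=1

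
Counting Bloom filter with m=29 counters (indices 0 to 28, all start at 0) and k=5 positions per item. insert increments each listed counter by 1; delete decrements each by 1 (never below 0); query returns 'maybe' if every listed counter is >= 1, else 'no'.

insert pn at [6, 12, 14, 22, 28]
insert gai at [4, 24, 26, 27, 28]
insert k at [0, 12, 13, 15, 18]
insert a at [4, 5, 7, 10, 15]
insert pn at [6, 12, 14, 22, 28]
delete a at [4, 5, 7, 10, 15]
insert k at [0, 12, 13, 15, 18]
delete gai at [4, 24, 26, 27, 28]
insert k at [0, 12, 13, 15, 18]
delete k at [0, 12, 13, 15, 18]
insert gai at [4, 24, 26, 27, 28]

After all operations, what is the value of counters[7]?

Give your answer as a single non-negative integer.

Step 1: insert pn at [6, 12, 14, 22, 28] -> counters=[0,0,0,0,0,0,1,0,0,0,0,0,1,0,1,0,0,0,0,0,0,0,1,0,0,0,0,0,1]
Step 2: insert gai at [4, 24, 26, 27, 28] -> counters=[0,0,0,0,1,0,1,0,0,0,0,0,1,0,1,0,0,0,0,0,0,0,1,0,1,0,1,1,2]
Step 3: insert k at [0, 12, 13, 15, 18] -> counters=[1,0,0,0,1,0,1,0,0,0,0,0,2,1,1,1,0,0,1,0,0,0,1,0,1,0,1,1,2]
Step 4: insert a at [4, 5, 7, 10, 15] -> counters=[1,0,0,0,2,1,1,1,0,0,1,0,2,1,1,2,0,0,1,0,0,0,1,0,1,0,1,1,2]
Step 5: insert pn at [6, 12, 14, 22, 28] -> counters=[1,0,0,0,2,1,2,1,0,0,1,0,3,1,2,2,0,0,1,0,0,0,2,0,1,0,1,1,3]
Step 6: delete a at [4, 5, 7, 10, 15] -> counters=[1,0,0,0,1,0,2,0,0,0,0,0,3,1,2,1,0,0,1,0,0,0,2,0,1,0,1,1,3]
Step 7: insert k at [0, 12, 13, 15, 18] -> counters=[2,0,0,0,1,0,2,0,0,0,0,0,4,2,2,2,0,0,2,0,0,0,2,0,1,0,1,1,3]
Step 8: delete gai at [4, 24, 26, 27, 28] -> counters=[2,0,0,0,0,0,2,0,0,0,0,0,4,2,2,2,0,0,2,0,0,0,2,0,0,0,0,0,2]
Step 9: insert k at [0, 12, 13, 15, 18] -> counters=[3,0,0,0,0,0,2,0,0,0,0,0,5,3,2,3,0,0,3,0,0,0,2,0,0,0,0,0,2]
Step 10: delete k at [0, 12, 13, 15, 18] -> counters=[2,0,0,0,0,0,2,0,0,0,0,0,4,2,2,2,0,0,2,0,0,0,2,0,0,0,0,0,2]
Step 11: insert gai at [4, 24, 26, 27, 28] -> counters=[2,0,0,0,1,0,2,0,0,0,0,0,4,2,2,2,0,0,2,0,0,0,2,0,1,0,1,1,3]
Final counters=[2,0,0,0,1,0,2,0,0,0,0,0,4,2,2,2,0,0,2,0,0,0,2,0,1,0,1,1,3] -> counters[7]=0

Answer: 0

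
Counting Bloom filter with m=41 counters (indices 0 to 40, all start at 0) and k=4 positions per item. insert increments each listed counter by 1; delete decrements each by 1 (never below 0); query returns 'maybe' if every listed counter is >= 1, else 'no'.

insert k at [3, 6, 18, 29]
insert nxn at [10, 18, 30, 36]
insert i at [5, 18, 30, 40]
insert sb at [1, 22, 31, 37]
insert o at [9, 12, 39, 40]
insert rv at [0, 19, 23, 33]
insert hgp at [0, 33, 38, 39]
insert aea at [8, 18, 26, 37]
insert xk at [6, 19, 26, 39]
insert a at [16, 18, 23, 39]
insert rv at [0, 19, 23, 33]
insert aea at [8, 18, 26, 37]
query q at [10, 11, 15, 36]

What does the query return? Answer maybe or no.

Answer: no

Derivation:
Step 1: insert k at [3, 6, 18, 29] -> counters=[0,0,0,1,0,0,1,0,0,0,0,0,0,0,0,0,0,0,1,0,0,0,0,0,0,0,0,0,0,1,0,0,0,0,0,0,0,0,0,0,0]
Step 2: insert nxn at [10, 18, 30, 36] -> counters=[0,0,0,1,0,0,1,0,0,0,1,0,0,0,0,0,0,0,2,0,0,0,0,0,0,0,0,0,0,1,1,0,0,0,0,0,1,0,0,0,0]
Step 3: insert i at [5, 18, 30, 40] -> counters=[0,0,0,1,0,1,1,0,0,0,1,0,0,0,0,0,0,0,3,0,0,0,0,0,0,0,0,0,0,1,2,0,0,0,0,0,1,0,0,0,1]
Step 4: insert sb at [1, 22, 31, 37] -> counters=[0,1,0,1,0,1,1,0,0,0,1,0,0,0,0,0,0,0,3,0,0,0,1,0,0,0,0,0,0,1,2,1,0,0,0,0,1,1,0,0,1]
Step 5: insert o at [9, 12, 39, 40] -> counters=[0,1,0,1,0,1,1,0,0,1,1,0,1,0,0,0,0,0,3,0,0,0,1,0,0,0,0,0,0,1,2,1,0,0,0,0,1,1,0,1,2]
Step 6: insert rv at [0, 19, 23, 33] -> counters=[1,1,0,1,0,1,1,0,0,1,1,0,1,0,0,0,0,0,3,1,0,0,1,1,0,0,0,0,0,1,2,1,0,1,0,0,1,1,0,1,2]
Step 7: insert hgp at [0, 33, 38, 39] -> counters=[2,1,0,1,0,1,1,0,0,1,1,0,1,0,0,0,0,0,3,1,0,0,1,1,0,0,0,0,0,1,2,1,0,2,0,0,1,1,1,2,2]
Step 8: insert aea at [8, 18, 26, 37] -> counters=[2,1,0,1,0,1,1,0,1,1,1,0,1,0,0,0,0,0,4,1,0,0,1,1,0,0,1,0,0,1,2,1,0,2,0,0,1,2,1,2,2]
Step 9: insert xk at [6, 19, 26, 39] -> counters=[2,1,0,1,0,1,2,0,1,1,1,0,1,0,0,0,0,0,4,2,0,0,1,1,0,0,2,0,0,1,2,1,0,2,0,0,1,2,1,3,2]
Step 10: insert a at [16, 18, 23, 39] -> counters=[2,1,0,1,0,1,2,0,1,1,1,0,1,0,0,0,1,0,5,2,0,0,1,2,0,0,2,0,0,1,2,1,0,2,0,0,1,2,1,4,2]
Step 11: insert rv at [0, 19, 23, 33] -> counters=[3,1,0,1,0,1,2,0,1,1,1,0,1,0,0,0,1,0,5,3,0,0,1,3,0,0,2,0,0,1,2,1,0,3,0,0,1,2,1,4,2]
Step 12: insert aea at [8, 18, 26, 37] -> counters=[3,1,0,1,0,1,2,0,2,1,1,0,1,0,0,0,1,0,6,3,0,0,1,3,0,0,3,0,0,1,2,1,0,3,0,0,1,3,1,4,2]
Query q: check counters[10]=1 counters[11]=0 counters[15]=0 counters[36]=1 -> no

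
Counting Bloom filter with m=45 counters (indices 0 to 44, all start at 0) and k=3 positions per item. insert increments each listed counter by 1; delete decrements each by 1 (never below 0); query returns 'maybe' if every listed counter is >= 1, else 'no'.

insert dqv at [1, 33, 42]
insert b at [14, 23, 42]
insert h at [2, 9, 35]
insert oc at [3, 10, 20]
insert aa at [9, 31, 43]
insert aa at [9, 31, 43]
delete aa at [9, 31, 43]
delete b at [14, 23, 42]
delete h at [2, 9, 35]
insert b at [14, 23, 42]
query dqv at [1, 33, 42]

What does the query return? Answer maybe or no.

Step 1: insert dqv at [1, 33, 42] -> counters=[0,1,0,0,0,0,0,0,0,0,0,0,0,0,0,0,0,0,0,0,0,0,0,0,0,0,0,0,0,0,0,0,0,1,0,0,0,0,0,0,0,0,1,0,0]
Step 2: insert b at [14, 23, 42] -> counters=[0,1,0,0,0,0,0,0,0,0,0,0,0,0,1,0,0,0,0,0,0,0,0,1,0,0,0,0,0,0,0,0,0,1,0,0,0,0,0,0,0,0,2,0,0]
Step 3: insert h at [2, 9, 35] -> counters=[0,1,1,0,0,0,0,0,0,1,0,0,0,0,1,0,0,0,0,0,0,0,0,1,0,0,0,0,0,0,0,0,0,1,0,1,0,0,0,0,0,0,2,0,0]
Step 4: insert oc at [3, 10, 20] -> counters=[0,1,1,1,0,0,0,0,0,1,1,0,0,0,1,0,0,0,0,0,1,0,0,1,0,0,0,0,0,0,0,0,0,1,0,1,0,0,0,0,0,0,2,0,0]
Step 5: insert aa at [9, 31, 43] -> counters=[0,1,1,1,0,0,0,0,0,2,1,0,0,0,1,0,0,0,0,0,1,0,0,1,0,0,0,0,0,0,0,1,0,1,0,1,0,0,0,0,0,0,2,1,0]
Step 6: insert aa at [9, 31, 43] -> counters=[0,1,1,1,0,0,0,0,0,3,1,0,0,0,1,0,0,0,0,0,1,0,0,1,0,0,0,0,0,0,0,2,0,1,0,1,0,0,0,0,0,0,2,2,0]
Step 7: delete aa at [9, 31, 43] -> counters=[0,1,1,1,0,0,0,0,0,2,1,0,0,0,1,0,0,0,0,0,1,0,0,1,0,0,0,0,0,0,0,1,0,1,0,1,0,0,0,0,0,0,2,1,0]
Step 8: delete b at [14, 23, 42] -> counters=[0,1,1,1,0,0,0,0,0,2,1,0,0,0,0,0,0,0,0,0,1,0,0,0,0,0,0,0,0,0,0,1,0,1,0,1,0,0,0,0,0,0,1,1,0]
Step 9: delete h at [2, 9, 35] -> counters=[0,1,0,1,0,0,0,0,0,1,1,0,0,0,0,0,0,0,0,0,1,0,0,0,0,0,0,0,0,0,0,1,0,1,0,0,0,0,0,0,0,0,1,1,0]
Step 10: insert b at [14, 23, 42] -> counters=[0,1,0,1,0,0,0,0,0,1,1,0,0,0,1,0,0,0,0,0,1,0,0,1,0,0,0,0,0,0,0,1,0,1,0,0,0,0,0,0,0,0,2,1,0]
Query dqv: check counters[1]=1 counters[33]=1 counters[42]=2 -> maybe

Answer: maybe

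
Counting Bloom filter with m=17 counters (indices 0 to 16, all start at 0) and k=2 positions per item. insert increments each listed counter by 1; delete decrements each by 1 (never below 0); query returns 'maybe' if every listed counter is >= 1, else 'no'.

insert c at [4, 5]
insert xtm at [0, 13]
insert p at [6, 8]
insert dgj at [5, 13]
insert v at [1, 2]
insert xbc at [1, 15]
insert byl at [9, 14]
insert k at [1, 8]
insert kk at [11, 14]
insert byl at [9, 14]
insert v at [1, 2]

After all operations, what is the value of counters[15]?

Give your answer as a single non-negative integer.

Answer: 1

Derivation:
Step 1: insert c at [4, 5] -> counters=[0,0,0,0,1,1,0,0,0,0,0,0,0,0,0,0,0]
Step 2: insert xtm at [0, 13] -> counters=[1,0,0,0,1,1,0,0,0,0,0,0,0,1,0,0,0]
Step 3: insert p at [6, 8] -> counters=[1,0,0,0,1,1,1,0,1,0,0,0,0,1,0,0,0]
Step 4: insert dgj at [5, 13] -> counters=[1,0,0,0,1,2,1,0,1,0,0,0,0,2,0,0,0]
Step 5: insert v at [1, 2] -> counters=[1,1,1,0,1,2,1,0,1,0,0,0,0,2,0,0,0]
Step 6: insert xbc at [1, 15] -> counters=[1,2,1,0,1,2,1,0,1,0,0,0,0,2,0,1,0]
Step 7: insert byl at [9, 14] -> counters=[1,2,1,0,1,2,1,0,1,1,0,0,0,2,1,1,0]
Step 8: insert k at [1, 8] -> counters=[1,3,1,0,1,2,1,0,2,1,0,0,0,2,1,1,0]
Step 9: insert kk at [11, 14] -> counters=[1,3,1,0,1,2,1,0,2,1,0,1,0,2,2,1,0]
Step 10: insert byl at [9, 14] -> counters=[1,3,1,0,1,2,1,0,2,2,0,1,0,2,3,1,0]
Step 11: insert v at [1, 2] -> counters=[1,4,2,0,1,2,1,0,2,2,0,1,0,2,3,1,0]
Final counters=[1,4,2,0,1,2,1,0,2,2,0,1,0,2,3,1,0] -> counters[15]=1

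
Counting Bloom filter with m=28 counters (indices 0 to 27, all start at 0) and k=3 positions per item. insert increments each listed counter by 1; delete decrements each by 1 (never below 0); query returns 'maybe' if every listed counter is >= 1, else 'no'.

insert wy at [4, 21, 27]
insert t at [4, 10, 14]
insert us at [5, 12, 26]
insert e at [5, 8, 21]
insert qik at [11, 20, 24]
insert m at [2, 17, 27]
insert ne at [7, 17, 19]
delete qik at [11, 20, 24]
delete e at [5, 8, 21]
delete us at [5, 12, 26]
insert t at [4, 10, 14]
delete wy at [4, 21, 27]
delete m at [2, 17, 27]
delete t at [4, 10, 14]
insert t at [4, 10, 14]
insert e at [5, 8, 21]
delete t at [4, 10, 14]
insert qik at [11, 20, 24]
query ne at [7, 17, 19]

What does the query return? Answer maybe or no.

Answer: maybe

Derivation:
Step 1: insert wy at [4, 21, 27] -> counters=[0,0,0,0,1,0,0,0,0,0,0,0,0,0,0,0,0,0,0,0,0,1,0,0,0,0,0,1]
Step 2: insert t at [4, 10, 14] -> counters=[0,0,0,0,2,0,0,0,0,0,1,0,0,0,1,0,0,0,0,0,0,1,0,0,0,0,0,1]
Step 3: insert us at [5, 12, 26] -> counters=[0,0,0,0,2,1,0,0,0,0,1,0,1,0,1,0,0,0,0,0,0,1,0,0,0,0,1,1]
Step 4: insert e at [5, 8, 21] -> counters=[0,0,0,0,2,2,0,0,1,0,1,0,1,0,1,0,0,0,0,0,0,2,0,0,0,0,1,1]
Step 5: insert qik at [11, 20, 24] -> counters=[0,0,0,0,2,2,0,0,1,0,1,1,1,0,1,0,0,0,0,0,1,2,0,0,1,0,1,1]
Step 6: insert m at [2, 17, 27] -> counters=[0,0,1,0,2,2,0,0,1,0,1,1,1,0,1,0,0,1,0,0,1,2,0,0,1,0,1,2]
Step 7: insert ne at [7, 17, 19] -> counters=[0,0,1,0,2,2,0,1,1,0,1,1,1,0,1,0,0,2,0,1,1,2,0,0,1,0,1,2]
Step 8: delete qik at [11, 20, 24] -> counters=[0,0,1,0,2,2,0,1,1,0,1,0,1,0,1,0,0,2,0,1,0,2,0,0,0,0,1,2]
Step 9: delete e at [5, 8, 21] -> counters=[0,0,1,0,2,1,0,1,0,0,1,0,1,0,1,0,0,2,0,1,0,1,0,0,0,0,1,2]
Step 10: delete us at [5, 12, 26] -> counters=[0,0,1,0,2,0,0,1,0,0,1,0,0,0,1,0,0,2,0,1,0,1,0,0,0,0,0,2]
Step 11: insert t at [4, 10, 14] -> counters=[0,0,1,0,3,0,0,1,0,0,2,0,0,0,2,0,0,2,0,1,0,1,0,0,0,0,0,2]
Step 12: delete wy at [4, 21, 27] -> counters=[0,0,1,0,2,0,0,1,0,0,2,0,0,0,2,0,0,2,0,1,0,0,0,0,0,0,0,1]
Step 13: delete m at [2, 17, 27] -> counters=[0,0,0,0,2,0,0,1,0,0,2,0,0,0,2,0,0,1,0,1,0,0,0,0,0,0,0,0]
Step 14: delete t at [4, 10, 14] -> counters=[0,0,0,0,1,0,0,1,0,0,1,0,0,0,1,0,0,1,0,1,0,0,0,0,0,0,0,0]
Step 15: insert t at [4, 10, 14] -> counters=[0,0,0,0,2,0,0,1,0,0,2,0,0,0,2,0,0,1,0,1,0,0,0,0,0,0,0,0]
Step 16: insert e at [5, 8, 21] -> counters=[0,0,0,0,2,1,0,1,1,0,2,0,0,0,2,0,0,1,0,1,0,1,0,0,0,0,0,0]
Step 17: delete t at [4, 10, 14] -> counters=[0,0,0,0,1,1,0,1,1,0,1,0,0,0,1,0,0,1,0,1,0,1,0,0,0,0,0,0]
Step 18: insert qik at [11, 20, 24] -> counters=[0,0,0,0,1,1,0,1,1,0,1,1,0,0,1,0,0,1,0,1,1,1,0,0,1,0,0,0]
Query ne: check counters[7]=1 counters[17]=1 counters[19]=1 -> maybe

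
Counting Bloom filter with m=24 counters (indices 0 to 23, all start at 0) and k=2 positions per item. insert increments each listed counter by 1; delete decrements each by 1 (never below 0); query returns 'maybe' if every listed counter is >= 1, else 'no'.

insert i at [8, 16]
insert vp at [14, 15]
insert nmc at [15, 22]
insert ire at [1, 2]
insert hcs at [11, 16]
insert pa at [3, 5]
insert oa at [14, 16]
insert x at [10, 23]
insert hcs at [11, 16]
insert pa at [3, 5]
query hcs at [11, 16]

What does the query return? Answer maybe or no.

Step 1: insert i at [8, 16] -> counters=[0,0,0,0,0,0,0,0,1,0,0,0,0,0,0,0,1,0,0,0,0,0,0,0]
Step 2: insert vp at [14, 15] -> counters=[0,0,0,0,0,0,0,0,1,0,0,0,0,0,1,1,1,0,0,0,0,0,0,0]
Step 3: insert nmc at [15, 22] -> counters=[0,0,0,0,0,0,0,0,1,0,0,0,0,0,1,2,1,0,0,0,0,0,1,0]
Step 4: insert ire at [1, 2] -> counters=[0,1,1,0,0,0,0,0,1,0,0,0,0,0,1,2,1,0,0,0,0,0,1,0]
Step 5: insert hcs at [11, 16] -> counters=[0,1,1,0,0,0,0,0,1,0,0,1,0,0,1,2,2,0,0,0,0,0,1,0]
Step 6: insert pa at [3, 5] -> counters=[0,1,1,1,0,1,0,0,1,0,0,1,0,0,1,2,2,0,0,0,0,0,1,0]
Step 7: insert oa at [14, 16] -> counters=[0,1,1,1,0,1,0,0,1,0,0,1,0,0,2,2,3,0,0,0,0,0,1,0]
Step 8: insert x at [10, 23] -> counters=[0,1,1,1,0,1,0,0,1,0,1,1,0,0,2,2,3,0,0,0,0,0,1,1]
Step 9: insert hcs at [11, 16] -> counters=[0,1,1,1,0,1,0,0,1,0,1,2,0,0,2,2,4,0,0,0,0,0,1,1]
Step 10: insert pa at [3, 5] -> counters=[0,1,1,2,0,2,0,0,1,0,1,2,0,0,2,2,4,0,0,0,0,0,1,1]
Query hcs: check counters[11]=2 counters[16]=4 -> maybe

Answer: maybe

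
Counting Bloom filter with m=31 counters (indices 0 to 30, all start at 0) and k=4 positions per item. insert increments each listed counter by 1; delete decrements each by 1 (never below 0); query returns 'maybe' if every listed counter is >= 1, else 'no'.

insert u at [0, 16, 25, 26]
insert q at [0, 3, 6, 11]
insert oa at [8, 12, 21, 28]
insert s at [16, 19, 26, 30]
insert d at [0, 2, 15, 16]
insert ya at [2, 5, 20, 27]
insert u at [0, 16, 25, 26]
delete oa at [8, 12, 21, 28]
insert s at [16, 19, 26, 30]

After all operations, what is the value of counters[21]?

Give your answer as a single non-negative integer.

Answer: 0

Derivation:
Step 1: insert u at [0, 16, 25, 26] -> counters=[1,0,0,0,0,0,0,0,0,0,0,0,0,0,0,0,1,0,0,0,0,0,0,0,0,1,1,0,0,0,0]
Step 2: insert q at [0, 3, 6, 11] -> counters=[2,0,0,1,0,0,1,0,0,0,0,1,0,0,0,0,1,0,0,0,0,0,0,0,0,1,1,0,0,0,0]
Step 3: insert oa at [8, 12, 21, 28] -> counters=[2,0,0,1,0,0,1,0,1,0,0,1,1,0,0,0,1,0,0,0,0,1,0,0,0,1,1,0,1,0,0]
Step 4: insert s at [16, 19, 26, 30] -> counters=[2,0,0,1,0,0,1,0,1,0,0,1,1,0,0,0,2,0,0,1,0,1,0,0,0,1,2,0,1,0,1]
Step 5: insert d at [0, 2, 15, 16] -> counters=[3,0,1,1,0,0,1,0,1,0,0,1,1,0,0,1,3,0,0,1,0,1,0,0,0,1,2,0,1,0,1]
Step 6: insert ya at [2, 5, 20, 27] -> counters=[3,0,2,1,0,1,1,0,1,0,0,1,1,0,0,1,3,0,0,1,1,1,0,0,0,1,2,1,1,0,1]
Step 7: insert u at [0, 16, 25, 26] -> counters=[4,0,2,1,0,1,1,0,1,0,0,1,1,0,0,1,4,0,0,1,1,1,0,0,0,2,3,1,1,0,1]
Step 8: delete oa at [8, 12, 21, 28] -> counters=[4,0,2,1,0,1,1,0,0,0,0,1,0,0,0,1,4,0,0,1,1,0,0,0,0,2,3,1,0,0,1]
Step 9: insert s at [16, 19, 26, 30] -> counters=[4,0,2,1,0,1,1,0,0,0,0,1,0,0,0,1,5,0,0,2,1,0,0,0,0,2,4,1,0,0,2]
Final counters=[4,0,2,1,0,1,1,0,0,0,0,1,0,0,0,1,5,0,0,2,1,0,0,0,0,2,4,1,0,0,2] -> counters[21]=0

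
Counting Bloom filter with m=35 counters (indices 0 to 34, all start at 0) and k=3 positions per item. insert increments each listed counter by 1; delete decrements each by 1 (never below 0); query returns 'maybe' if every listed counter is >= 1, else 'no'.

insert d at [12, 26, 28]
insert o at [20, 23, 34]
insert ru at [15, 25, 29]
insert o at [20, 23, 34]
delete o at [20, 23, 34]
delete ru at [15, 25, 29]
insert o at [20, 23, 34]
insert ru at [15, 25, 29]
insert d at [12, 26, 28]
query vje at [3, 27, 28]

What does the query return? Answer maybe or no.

Answer: no

Derivation:
Step 1: insert d at [12, 26, 28] -> counters=[0,0,0,0,0,0,0,0,0,0,0,0,1,0,0,0,0,0,0,0,0,0,0,0,0,0,1,0,1,0,0,0,0,0,0]
Step 2: insert o at [20, 23, 34] -> counters=[0,0,0,0,0,0,0,0,0,0,0,0,1,0,0,0,0,0,0,0,1,0,0,1,0,0,1,0,1,0,0,0,0,0,1]
Step 3: insert ru at [15, 25, 29] -> counters=[0,0,0,0,0,0,0,0,0,0,0,0,1,0,0,1,0,0,0,0,1,0,0,1,0,1,1,0,1,1,0,0,0,0,1]
Step 4: insert o at [20, 23, 34] -> counters=[0,0,0,0,0,0,0,0,0,0,0,0,1,0,0,1,0,0,0,0,2,0,0,2,0,1,1,0,1,1,0,0,0,0,2]
Step 5: delete o at [20, 23, 34] -> counters=[0,0,0,0,0,0,0,0,0,0,0,0,1,0,0,1,0,0,0,0,1,0,0,1,0,1,1,0,1,1,0,0,0,0,1]
Step 6: delete ru at [15, 25, 29] -> counters=[0,0,0,0,0,0,0,0,0,0,0,0,1,0,0,0,0,0,0,0,1,0,0,1,0,0,1,0,1,0,0,0,0,0,1]
Step 7: insert o at [20, 23, 34] -> counters=[0,0,0,0,0,0,0,0,0,0,0,0,1,0,0,0,0,0,0,0,2,0,0,2,0,0,1,0,1,0,0,0,0,0,2]
Step 8: insert ru at [15, 25, 29] -> counters=[0,0,0,0,0,0,0,0,0,0,0,0,1,0,0,1,0,0,0,0,2,0,0,2,0,1,1,0,1,1,0,0,0,0,2]
Step 9: insert d at [12, 26, 28] -> counters=[0,0,0,0,0,0,0,0,0,0,0,0,2,0,0,1,0,0,0,0,2,0,0,2,0,1,2,0,2,1,0,0,0,0,2]
Query vje: check counters[3]=0 counters[27]=0 counters[28]=2 -> no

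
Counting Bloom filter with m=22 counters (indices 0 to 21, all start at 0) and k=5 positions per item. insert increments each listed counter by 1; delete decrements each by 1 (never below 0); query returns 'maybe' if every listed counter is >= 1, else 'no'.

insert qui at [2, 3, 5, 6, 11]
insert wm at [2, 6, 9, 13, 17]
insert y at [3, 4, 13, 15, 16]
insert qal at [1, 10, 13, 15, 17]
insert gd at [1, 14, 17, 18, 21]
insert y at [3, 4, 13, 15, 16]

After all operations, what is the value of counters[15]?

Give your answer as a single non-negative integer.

Answer: 3

Derivation:
Step 1: insert qui at [2, 3, 5, 6, 11] -> counters=[0,0,1,1,0,1,1,0,0,0,0,1,0,0,0,0,0,0,0,0,0,0]
Step 2: insert wm at [2, 6, 9, 13, 17] -> counters=[0,0,2,1,0,1,2,0,0,1,0,1,0,1,0,0,0,1,0,0,0,0]
Step 3: insert y at [3, 4, 13, 15, 16] -> counters=[0,0,2,2,1,1,2,0,0,1,0,1,0,2,0,1,1,1,0,0,0,0]
Step 4: insert qal at [1, 10, 13, 15, 17] -> counters=[0,1,2,2,1,1,2,0,0,1,1,1,0,3,0,2,1,2,0,0,0,0]
Step 5: insert gd at [1, 14, 17, 18, 21] -> counters=[0,2,2,2,1,1,2,0,0,1,1,1,0,3,1,2,1,3,1,0,0,1]
Step 6: insert y at [3, 4, 13, 15, 16] -> counters=[0,2,2,3,2,1,2,0,0,1,1,1,0,4,1,3,2,3,1,0,0,1]
Final counters=[0,2,2,3,2,1,2,0,0,1,1,1,0,4,1,3,2,3,1,0,0,1] -> counters[15]=3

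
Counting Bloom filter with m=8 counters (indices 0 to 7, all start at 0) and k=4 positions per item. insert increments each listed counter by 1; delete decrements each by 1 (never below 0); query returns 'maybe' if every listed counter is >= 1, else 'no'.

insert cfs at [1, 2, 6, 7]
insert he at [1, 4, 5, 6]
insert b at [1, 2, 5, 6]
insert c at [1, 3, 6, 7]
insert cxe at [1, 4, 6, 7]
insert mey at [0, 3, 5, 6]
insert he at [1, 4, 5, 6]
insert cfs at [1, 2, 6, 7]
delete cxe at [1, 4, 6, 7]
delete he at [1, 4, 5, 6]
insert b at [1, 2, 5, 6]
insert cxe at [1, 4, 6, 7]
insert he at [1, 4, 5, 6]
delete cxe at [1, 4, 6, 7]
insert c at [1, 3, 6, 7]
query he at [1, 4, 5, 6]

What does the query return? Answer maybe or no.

Answer: maybe

Derivation:
Step 1: insert cfs at [1, 2, 6, 7] -> counters=[0,1,1,0,0,0,1,1]
Step 2: insert he at [1, 4, 5, 6] -> counters=[0,2,1,0,1,1,2,1]
Step 3: insert b at [1, 2, 5, 6] -> counters=[0,3,2,0,1,2,3,1]
Step 4: insert c at [1, 3, 6, 7] -> counters=[0,4,2,1,1,2,4,2]
Step 5: insert cxe at [1, 4, 6, 7] -> counters=[0,5,2,1,2,2,5,3]
Step 6: insert mey at [0, 3, 5, 6] -> counters=[1,5,2,2,2,3,6,3]
Step 7: insert he at [1, 4, 5, 6] -> counters=[1,6,2,2,3,4,7,3]
Step 8: insert cfs at [1, 2, 6, 7] -> counters=[1,7,3,2,3,4,8,4]
Step 9: delete cxe at [1, 4, 6, 7] -> counters=[1,6,3,2,2,4,7,3]
Step 10: delete he at [1, 4, 5, 6] -> counters=[1,5,3,2,1,3,6,3]
Step 11: insert b at [1, 2, 5, 6] -> counters=[1,6,4,2,1,4,7,3]
Step 12: insert cxe at [1, 4, 6, 7] -> counters=[1,7,4,2,2,4,8,4]
Step 13: insert he at [1, 4, 5, 6] -> counters=[1,8,4,2,3,5,9,4]
Step 14: delete cxe at [1, 4, 6, 7] -> counters=[1,7,4,2,2,5,8,3]
Step 15: insert c at [1, 3, 6, 7] -> counters=[1,8,4,3,2,5,9,4]
Query he: check counters[1]=8 counters[4]=2 counters[5]=5 counters[6]=9 -> maybe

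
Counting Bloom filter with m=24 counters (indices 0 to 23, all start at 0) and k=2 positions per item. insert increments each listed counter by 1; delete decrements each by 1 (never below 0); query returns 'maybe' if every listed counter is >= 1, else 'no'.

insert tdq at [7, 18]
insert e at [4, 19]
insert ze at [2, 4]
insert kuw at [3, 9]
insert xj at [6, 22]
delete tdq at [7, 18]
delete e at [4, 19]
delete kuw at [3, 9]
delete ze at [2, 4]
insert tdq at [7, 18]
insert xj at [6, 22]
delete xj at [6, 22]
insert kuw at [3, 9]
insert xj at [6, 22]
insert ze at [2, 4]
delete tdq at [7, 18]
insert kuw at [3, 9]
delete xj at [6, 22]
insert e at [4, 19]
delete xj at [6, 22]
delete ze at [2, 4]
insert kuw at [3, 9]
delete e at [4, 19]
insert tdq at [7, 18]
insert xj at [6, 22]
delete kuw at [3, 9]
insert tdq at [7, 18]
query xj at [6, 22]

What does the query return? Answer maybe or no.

Step 1: insert tdq at [7, 18] -> counters=[0,0,0,0,0,0,0,1,0,0,0,0,0,0,0,0,0,0,1,0,0,0,0,0]
Step 2: insert e at [4, 19] -> counters=[0,0,0,0,1,0,0,1,0,0,0,0,0,0,0,0,0,0,1,1,0,0,0,0]
Step 3: insert ze at [2, 4] -> counters=[0,0,1,0,2,0,0,1,0,0,0,0,0,0,0,0,0,0,1,1,0,0,0,0]
Step 4: insert kuw at [3, 9] -> counters=[0,0,1,1,2,0,0,1,0,1,0,0,0,0,0,0,0,0,1,1,0,0,0,0]
Step 5: insert xj at [6, 22] -> counters=[0,0,1,1,2,0,1,1,0,1,0,0,0,0,0,0,0,0,1,1,0,0,1,0]
Step 6: delete tdq at [7, 18] -> counters=[0,0,1,1,2,0,1,0,0,1,0,0,0,0,0,0,0,0,0,1,0,0,1,0]
Step 7: delete e at [4, 19] -> counters=[0,0,1,1,1,0,1,0,0,1,0,0,0,0,0,0,0,0,0,0,0,0,1,0]
Step 8: delete kuw at [3, 9] -> counters=[0,0,1,0,1,0,1,0,0,0,0,0,0,0,0,0,0,0,0,0,0,0,1,0]
Step 9: delete ze at [2, 4] -> counters=[0,0,0,0,0,0,1,0,0,0,0,0,0,0,0,0,0,0,0,0,0,0,1,0]
Step 10: insert tdq at [7, 18] -> counters=[0,0,0,0,0,0,1,1,0,0,0,0,0,0,0,0,0,0,1,0,0,0,1,0]
Step 11: insert xj at [6, 22] -> counters=[0,0,0,0,0,0,2,1,0,0,0,0,0,0,0,0,0,0,1,0,0,0,2,0]
Step 12: delete xj at [6, 22] -> counters=[0,0,0,0,0,0,1,1,0,0,0,0,0,0,0,0,0,0,1,0,0,0,1,0]
Step 13: insert kuw at [3, 9] -> counters=[0,0,0,1,0,0,1,1,0,1,0,0,0,0,0,0,0,0,1,0,0,0,1,0]
Step 14: insert xj at [6, 22] -> counters=[0,0,0,1,0,0,2,1,0,1,0,0,0,0,0,0,0,0,1,0,0,0,2,0]
Step 15: insert ze at [2, 4] -> counters=[0,0,1,1,1,0,2,1,0,1,0,0,0,0,0,0,0,0,1,0,0,0,2,0]
Step 16: delete tdq at [7, 18] -> counters=[0,0,1,1,1,0,2,0,0,1,0,0,0,0,0,0,0,0,0,0,0,0,2,0]
Step 17: insert kuw at [3, 9] -> counters=[0,0,1,2,1,0,2,0,0,2,0,0,0,0,0,0,0,0,0,0,0,0,2,0]
Step 18: delete xj at [6, 22] -> counters=[0,0,1,2,1,0,1,0,0,2,0,0,0,0,0,0,0,0,0,0,0,0,1,0]
Step 19: insert e at [4, 19] -> counters=[0,0,1,2,2,0,1,0,0,2,0,0,0,0,0,0,0,0,0,1,0,0,1,0]
Step 20: delete xj at [6, 22] -> counters=[0,0,1,2,2,0,0,0,0,2,0,0,0,0,0,0,0,0,0,1,0,0,0,0]
Step 21: delete ze at [2, 4] -> counters=[0,0,0,2,1,0,0,0,0,2,0,0,0,0,0,0,0,0,0,1,0,0,0,0]
Step 22: insert kuw at [3, 9] -> counters=[0,0,0,3,1,0,0,0,0,3,0,0,0,0,0,0,0,0,0,1,0,0,0,0]
Step 23: delete e at [4, 19] -> counters=[0,0,0,3,0,0,0,0,0,3,0,0,0,0,0,0,0,0,0,0,0,0,0,0]
Step 24: insert tdq at [7, 18] -> counters=[0,0,0,3,0,0,0,1,0,3,0,0,0,0,0,0,0,0,1,0,0,0,0,0]
Step 25: insert xj at [6, 22] -> counters=[0,0,0,3,0,0,1,1,0,3,0,0,0,0,0,0,0,0,1,0,0,0,1,0]
Step 26: delete kuw at [3, 9] -> counters=[0,0,0,2,0,0,1,1,0,2,0,0,0,0,0,0,0,0,1,0,0,0,1,0]
Step 27: insert tdq at [7, 18] -> counters=[0,0,0,2,0,0,1,2,0,2,0,0,0,0,0,0,0,0,2,0,0,0,1,0]
Query xj: check counters[6]=1 counters[22]=1 -> maybe

Answer: maybe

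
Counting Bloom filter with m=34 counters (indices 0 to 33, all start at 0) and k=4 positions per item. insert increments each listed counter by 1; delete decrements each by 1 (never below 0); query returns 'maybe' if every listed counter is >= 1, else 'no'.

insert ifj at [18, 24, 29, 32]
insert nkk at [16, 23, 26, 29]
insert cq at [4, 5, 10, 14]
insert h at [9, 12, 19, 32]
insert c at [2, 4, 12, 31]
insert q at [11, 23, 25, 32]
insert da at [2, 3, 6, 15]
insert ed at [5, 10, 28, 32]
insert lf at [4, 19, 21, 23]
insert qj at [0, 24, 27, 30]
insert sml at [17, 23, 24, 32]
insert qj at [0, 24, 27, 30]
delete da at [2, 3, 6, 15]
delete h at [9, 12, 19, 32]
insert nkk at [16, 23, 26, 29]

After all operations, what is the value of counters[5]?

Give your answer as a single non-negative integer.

Step 1: insert ifj at [18, 24, 29, 32] -> counters=[0,0,0,0,0,0,0,0,0,0,0,0,0,0,0,0,0,0,1,0,0,0,0,0,1,0,0,0,0,1,0,0,1,0]
Step 2: insert nkk at [16, 23, 26, 29] -> counters=[0,0,0,0,0,0,0,0,0,0,0,0,0,0,0,0,1,0,1,0,0,0,0,1,1,0,1,0,0,2,0,0,1,0]
Step 3: insert cq at [4, 5, 10, 14] -> counters=[0,0,0,0,1,1,0,0,0,0,1,0,0,0,1,0,1,0,1,0,0,0,0,1,1,0,1,0,0,2,0,0,1,0]
Step 4: insert h at [9, 12, 19, 32] -> counters=[0,0,0,0,1,1,0,0,0,1,1,0,1,0,1,0,1,0,1,1,0,0,0,1,1,0,1,0,0,2,0,0,2,0]
Step 5: insert c at [2, 4, 12, 31] -> counters=[0,0,1,0,2,1,0,0,0,1,1,0,2,0,1,0,1,0,1,1,0,0,0,1,1,0,1,0,0,2,0,1,2,0]
Step 6: insert q at [11, 23, 25, 32] -> counters=[0,0,1,0,2,1,0,0,0,1,1,1,2,0,1,0,1,0,1,1,0,0,0,2,1,1,1,0,0,2,0,1,3,0]
Step 7: insert da at [2, 3, 6, 15] -> counters=[0,0,2,1,2,1,1,0,0,1,1,1,2,0,1,1,1,0,1,1,0,0,0,2,1,1,1,0,0,2,0,1,3,0]
Step 8: insert ed at [5, 10, 28, 32] -> counters=[0,0,2,1,2,2,1,0,0,1,2,1,2,0,1,1,1,0,1,1,0,0,0,2,1,1,1,0,1,2,0,1,4,0]
Step 9: insert lf at [4, 19, 21, 23] -> counters=[0,0,2,1,3,2,1,0,0,1,2,1,2,0,1,1,1,0,1,2,0,1,0,3,1,1,1,0,1,2,0,1,4,0]
Step 10: insert qj at [0, 24, 27, 30] -> counters=[1,0,2,1,3,2,1,0,0,1,2,1,2,0,1,1,1,0,1,2,0,1,0,3,2,1,1,1,1,2,1,1,4,0]
Step 11: insert sml at [17, 23, 24, 32] -> counters=[1,0,2,1,3,2,1,0,0,1,2,1,2,0,1,1,1,1,1,2,0,1,0,4,3,1,1,1,1,2,1,1,5,0]
Step 12: insert qj at [0, 24, 27, 30] -> counters=[2,0,2,1,3,2,1,0,0,1,2,1,2,0,1,1,1,1,1,2,0,1,0,4,4,1,1,2,1,2,2,1,5,0]
Step 13: delete da at [2, 3, 6, 15] -> counters=[2,0,1,0,3,2,0,0,0,1,2,1,2,0,1,0,1,1,1,2,0,1,0,4,4,1,1,2,1,2,2,1,5,0]
Step 14: delete h at [9, 12, 19, 32] -> counters=[2,0,1,0,3,2,0,0,0,0,2,1,1,0,1,0,1,1,1,1,0,1,0,4,4,1,1,2,1,2,2,1,4,0]
Step 15: insert nkk at [16, 23, 26, 29] -> counters=[2,0,1,0,3,2,0,0,0,0,2,1,1,0,1,0,2,1,1,1,0,1,0,5,4,1,2,2,1,3,2,1,4,0]
Final counters=[2,0,1,0,3,2,0,0,0,0,2,1,1,0,1,0,2,1,1,1,0,1,0,5,4,1,2,2,1,3,2,1,4,0] -> counters[5]=2

Answer: 2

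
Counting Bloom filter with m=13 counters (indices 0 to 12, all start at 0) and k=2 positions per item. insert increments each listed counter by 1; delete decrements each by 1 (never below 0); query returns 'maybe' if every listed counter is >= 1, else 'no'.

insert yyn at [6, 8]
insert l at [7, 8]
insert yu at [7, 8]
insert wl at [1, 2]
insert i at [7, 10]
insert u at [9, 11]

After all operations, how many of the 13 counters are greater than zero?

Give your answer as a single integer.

Answer: 8

Derivation:
Step 1: insert yyn at [6, 8] -> counters=[0,0,0,0,0,0,1,0,1,0,0,0,0]
Step 2: insert l at [7, 8] -> counters=[0,0,0,0,0,0,1,1,2,0,0,0,0]
Step 3: insert yu at [7, 8] -> counters=[0,0,0,0,0,0,1,2,3,0,0,0,0]
Step 4: insert wl at [1, 2] -> counters=[0,1,1,0,0,0,1,2,3,0,0,0,0]
Step 5: insert i at [7, 10] -> counters=[0,1,1,0,0,0,1,3,3,0,1,0,0]
Step 6: insert u at [9, 11] -> counters=[0,1,1,0,0,0,1,3,3,1,1,1,0]
Final counters=[0,1,1,0,0,0,1,3,3,1,1,1,0] -> 8 nonzero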